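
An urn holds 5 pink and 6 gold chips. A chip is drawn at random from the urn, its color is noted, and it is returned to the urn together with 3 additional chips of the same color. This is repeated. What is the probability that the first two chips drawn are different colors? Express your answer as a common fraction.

30/77

Either gold then pink, or pink then gold; after the first draw the total is 14.
P = (6/11)·(5/14) + (5/11)·(6/14) = 30/77 ≈ 0.3896.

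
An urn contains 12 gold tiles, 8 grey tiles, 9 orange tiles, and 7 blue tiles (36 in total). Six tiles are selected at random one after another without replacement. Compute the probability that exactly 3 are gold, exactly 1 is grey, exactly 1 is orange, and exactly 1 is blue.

30/527

Unordered draws without replacement: count favorable combinations over C(36,6).
Favorable = C(12,3) · C(8,1) · C(9,1) · C(7,1) = 110880; total = C(36,6) = 1947792.
P = 110880/1947792 = 30/527 ≈ 0.0569.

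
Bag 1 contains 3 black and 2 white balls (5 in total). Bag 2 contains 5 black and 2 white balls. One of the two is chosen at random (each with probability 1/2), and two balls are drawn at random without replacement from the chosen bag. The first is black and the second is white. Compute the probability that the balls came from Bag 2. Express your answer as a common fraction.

50/113

P(E | Bag 1) = 3/10; P(E | Bag 2) = 5/21.
P(E) = 1/2·3/10 + 1/2·5/21 = 113/420.
By Bayes' rule, P(Bag 2 | E) = 5/42 / 113/420 = 50/113 ≈ 0.4425.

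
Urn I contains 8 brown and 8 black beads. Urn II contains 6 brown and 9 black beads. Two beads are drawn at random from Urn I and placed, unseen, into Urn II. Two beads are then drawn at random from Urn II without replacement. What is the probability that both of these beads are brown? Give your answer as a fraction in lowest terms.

637/4080

Condition on how many of the transferred beads are brown (from Urn I: 8 brown of 16; then Urn II has 17 total).
  0 brown: C(8,0)C(8,2)/C(16,2) = 7/30; then P = C(6,2)/C(17,2) = 15/136
  1 brown: C(8,1)C(8,1)/C(16,2) = 8/15; then P = C(7,2)/C(17,2) = 21/136
  2 brown: C(8,2)C(8,0)/C(16,2) = 7/30; then P = C(8,2)/C(17,2) = 7/34
P(both brown) = 637/4080 ≈ 0.1561.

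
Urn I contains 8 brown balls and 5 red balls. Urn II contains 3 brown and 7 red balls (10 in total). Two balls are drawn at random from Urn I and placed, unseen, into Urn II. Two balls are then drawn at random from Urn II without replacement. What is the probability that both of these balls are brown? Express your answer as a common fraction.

Condition on how many of the transferred balls are brown (from Urn I: 8 brown of 13; then Urn II has 12 total).
  0 brown: C(8,0)C(5,2)/C(13,2) = 5/39; then P = C(3,2)/C(12,2) = 1/22
  1 brown: C(8,1)C(5,1)/C(13,2) = 20/39; then P = C(4,2)/C(12,2) = 1/11
  2 brown: C(8,2)C(5,0)/C(13,2) = 14/39; then P = C(5,2)/C(12,2) = 5/33
P(both brown) = 25/234 ≈ 0.1068.

25/234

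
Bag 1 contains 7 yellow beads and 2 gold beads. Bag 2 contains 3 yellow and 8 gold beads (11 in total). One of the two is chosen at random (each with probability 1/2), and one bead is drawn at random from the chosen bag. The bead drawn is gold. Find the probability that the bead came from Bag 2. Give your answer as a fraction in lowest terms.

36/47

P(gold | Bag 1) = 2/9; P(gold | Bag 2) = 8/11.
P(gold) = 1/2·2/9 + 1/2·8/11 = 47/99.
By Bayes' rule, P(Bag 2 | gold) = 4/11 / 47/99 = 36/47 ≈ 0.7660.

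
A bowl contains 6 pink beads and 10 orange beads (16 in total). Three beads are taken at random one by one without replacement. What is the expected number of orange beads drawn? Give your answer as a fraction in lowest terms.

15/8

By linearity of expectation, E[X] = Σ P(draw i is orange); by symmetry each draw (even without replacement) has P(orange) = 10/16.
E[X] = 3 · 10/16 = 15/8 ≈ 1.8750.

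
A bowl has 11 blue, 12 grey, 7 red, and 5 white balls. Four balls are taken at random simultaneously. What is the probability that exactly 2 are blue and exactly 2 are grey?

33/476

Unordered draws without replacement: count favorable combinations over C(35,4).
Favorable = C(11,2) · C(12,2) · C(7,0) · C(5,0) = 3630; total = C(35,4) = 52360.
P = 3630/52360 = 33/476 ≈ 0.0693.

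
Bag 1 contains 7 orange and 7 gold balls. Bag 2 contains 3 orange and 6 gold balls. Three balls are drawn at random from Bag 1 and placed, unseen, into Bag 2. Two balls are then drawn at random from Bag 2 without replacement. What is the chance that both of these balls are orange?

71/572

Condition on how many of the transferred balls are orange (from Bag 1: 7 orange of 14; then Bag 2 has 12 total).
  0 orange: C(7,0)C(7,3)/C(14,3) = 5/52; then P = C(3,2)/C(12,2) = 1/22
  1 orange: C(7,1)C(7,2)/C(14,3) = 21/52; then P = C(4,2)/C(12,2) = 1/11
  2 orange: C(7,2)C(7,1)/C(14,3) = 21/52; then P = C(5,2)/C(12,2) = 5/33
  3 orange: C(7,3)C(7,0)/C(14,3) = 5/52; then P = C(6,2)/C(12,2) = 5/22
P(both orange) = 71/572 ≈ 0.1241.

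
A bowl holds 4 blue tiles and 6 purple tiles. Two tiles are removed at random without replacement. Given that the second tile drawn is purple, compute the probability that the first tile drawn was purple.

5/9

P(first=purple and the second tile drawn is purple) = (6/10)·(5/9) = 1/3.
P(the second tile drawn is purple) = Σ over first color = 4/15 + 1/3 = 3/5.
By Bayes, P(first=purple | the second tile drawn is purple) = 1/3 / 3/5 = 5/9 ≈ 0.5556.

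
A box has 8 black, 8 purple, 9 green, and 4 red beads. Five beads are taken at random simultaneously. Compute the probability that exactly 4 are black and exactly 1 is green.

Unordered draws without replacement: count favorable combinations over C(29,5).
Favorable = C(8,4) · C(8,0) · C(9,1) · C(4,0) = 630; total = C(29,5) = 118755.
P = 630/118755 = 2/377 ≈ 0.0053.

2/377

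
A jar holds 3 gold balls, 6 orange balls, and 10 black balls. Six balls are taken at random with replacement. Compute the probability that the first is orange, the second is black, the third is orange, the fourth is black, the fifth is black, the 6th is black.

360000/47045881

Multiply the conditional probability of each draw in order, with replacement (the composition resets each draw).
P = (6/19) · (10/19) · (6/19) · (10/19) · (10/19) · (10/19) = 360000/47045881 ≈ 0.0077.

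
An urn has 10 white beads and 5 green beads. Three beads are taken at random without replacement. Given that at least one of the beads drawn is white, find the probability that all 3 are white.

24/89

P(all 3 white) = C(10,3)/C(15,3) = 24/91; P(at least one white) = 1 − C(5,3)/C(15,3) = 89/91.
Since 'all 3 white' ⊆ 'at least one white', P(all 3 | at least one) = 24/91 / 89/91 = 24/89 ≈ 0.2697.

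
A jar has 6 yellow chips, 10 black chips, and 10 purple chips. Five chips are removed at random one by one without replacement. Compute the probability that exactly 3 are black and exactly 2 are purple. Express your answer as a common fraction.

270/3289

Unordered draws without replacement: count favorable combinations over C(26,5).
Favorable = C(6,0) · C(10,3) · C(10,2) = 5400; total = C(26,5) = 65780.
P = 5400/65780 = 270/3289 ≈ 0.0821.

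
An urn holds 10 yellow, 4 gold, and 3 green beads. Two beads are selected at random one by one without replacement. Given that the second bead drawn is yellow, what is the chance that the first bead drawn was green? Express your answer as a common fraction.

P(first=green and the second bead drawn is yellow) = (3/17)·(10/16) = 15/136.
P(the second bead drawn is yellow) = Σ over first color = 45/136 + 5/34 + 15/136 = 10/17.
By Bayes, P(first=green | the second bead drawn is yellow) = 15/136 / 10/17 = 3/16 ≈ 0.1875.

3/16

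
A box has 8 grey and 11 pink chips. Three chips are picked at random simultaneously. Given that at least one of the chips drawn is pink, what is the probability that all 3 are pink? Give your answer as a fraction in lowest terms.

15/83

P(all 3 pink) = C(11,3)/C(19,3) = 55/323; P(at least one pink) = 1 − C(8,3)/C(19,3) = 913/969.
Since 'all 3 pink' ⊆ 'at least one pink', P(all 3 | at least one) = 55/323 / 913/969 = 15/83 ≈ 0.1807.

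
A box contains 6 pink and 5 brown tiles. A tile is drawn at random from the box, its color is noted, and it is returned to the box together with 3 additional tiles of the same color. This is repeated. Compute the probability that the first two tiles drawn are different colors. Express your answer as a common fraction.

30/77

Either brown then pink, or pink then brown; after the first draw the total is 14.
P = (5/11)·(6/14) + (6/11)·(5/14) = 30/77 ≈ 0.3896.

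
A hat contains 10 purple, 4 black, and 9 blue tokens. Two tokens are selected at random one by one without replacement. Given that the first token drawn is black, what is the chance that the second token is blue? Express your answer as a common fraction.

After removing 1 black, the hat has 9 blue out of 22 remaining.
P(second is blue | given) = 9/22 ≈ 0.4091.

9/22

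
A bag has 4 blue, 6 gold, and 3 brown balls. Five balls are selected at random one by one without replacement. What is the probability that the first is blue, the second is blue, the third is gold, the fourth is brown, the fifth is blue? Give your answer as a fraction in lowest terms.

2/715

Multiply the conditional probability of each draw in order, without replacement, so each draw removes one from its color and from the total.
P = (4/13) · (3/12) · (6/11) · (3/10) · (2/9) = 2/715 ≈ 0.0028.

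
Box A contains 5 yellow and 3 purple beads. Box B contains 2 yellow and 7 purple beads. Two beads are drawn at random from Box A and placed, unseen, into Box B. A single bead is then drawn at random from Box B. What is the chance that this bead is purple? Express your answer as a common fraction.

31/44

Condition on how many of the transferred beads are purple (from Box A: 3 purple of 8; then Box B has 11 total).
  0 purple: C(3,0)C(5,2)/C(8,2) = 5/14; then P = 7/11
  1 purple: C(3,1)C(5,1)/C(8,2) = 15/28; then P = 8/11
  2 purple: C(3,2)C(5,0)/C(8,2) = 3/28; then P = 9/11
P(purple from Box B) = 31/44 ≈ 0.7045.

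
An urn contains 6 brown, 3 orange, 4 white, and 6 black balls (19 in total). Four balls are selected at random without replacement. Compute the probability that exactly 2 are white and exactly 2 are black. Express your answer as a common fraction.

15/646

Unordered draws without replacement: count favorable combinations over C(19,4).
Favorable = C(6,0) · C(3,0) · C(4,2) · C(6,2) = 90; total = C(19,4) = 3876.
P = 90/3876 = 15/646 ≈ 0.0232.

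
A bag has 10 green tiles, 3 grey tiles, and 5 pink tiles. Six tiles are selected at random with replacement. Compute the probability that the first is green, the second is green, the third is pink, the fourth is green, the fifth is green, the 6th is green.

15625/1062882

Multiply the conditional probability of each draw in order, with replacement (the composition resets each draw).
P = (10/18) · (10/18) · (5/18) · (10/18) · (10/18) · (10/18) = 15625/1062882 ≈ 0.0147.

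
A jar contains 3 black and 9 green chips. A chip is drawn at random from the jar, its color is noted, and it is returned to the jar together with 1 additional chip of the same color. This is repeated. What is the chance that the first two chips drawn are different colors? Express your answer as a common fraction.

Either green then black, or black then green; after the first draw the total is 13.
P = (9/12)·(3/13) + (3/12)·(9/13) = 9/26 ≈ 0.3462.

9/26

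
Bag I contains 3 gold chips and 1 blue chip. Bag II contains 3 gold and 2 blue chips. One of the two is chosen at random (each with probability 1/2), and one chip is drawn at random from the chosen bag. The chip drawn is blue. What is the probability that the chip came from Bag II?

8/13

P(blue | Bag I) = 1/4; P(blue | Bag II) = 2/5.
P(blue) = 1/2·1/4 + 1/2·2/5 = 13/40.
By Bayes' rule, P(Bag II | blue) = 1/5 / 13/40 = 8/13 ≈ 0.6154.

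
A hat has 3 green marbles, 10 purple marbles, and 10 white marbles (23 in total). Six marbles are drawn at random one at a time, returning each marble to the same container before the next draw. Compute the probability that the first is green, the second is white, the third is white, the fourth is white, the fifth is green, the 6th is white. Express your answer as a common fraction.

90000/148035889

Multiply the conditional probability of each draw in order, with replacement (the composition resets each draw).
P = (3/23) · (10/23) · (10/23) · (10/23) · (3/23) · (10/23) = 90000/148035889 ≈ 0.0006.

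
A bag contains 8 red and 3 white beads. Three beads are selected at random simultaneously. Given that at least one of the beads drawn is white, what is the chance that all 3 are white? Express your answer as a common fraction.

1/109

P(all 3 white) = C(3,3)/C(11,3) = 1/165; P(at least one white) = 1 − C(8,3)/C(11,3) = 109/165.
Since 'all 3 white' ⊆ 'at least one white', P(all 3 | at least one) = 1/165 / 109/165 = 1/109 ≈ 0.0092.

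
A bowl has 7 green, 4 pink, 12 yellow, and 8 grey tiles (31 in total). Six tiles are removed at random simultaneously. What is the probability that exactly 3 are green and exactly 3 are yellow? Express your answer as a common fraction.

Unordered draws without replacement: count favorable combinations over C(31,6).
Favorable = C(7,3) · C(4,0) · C(12,3) · C(8,0) = 7700; total = C(31,6) = 736281.
P = 7700/736281 = 1100/105183 ≈ 0.0105.

1100/105183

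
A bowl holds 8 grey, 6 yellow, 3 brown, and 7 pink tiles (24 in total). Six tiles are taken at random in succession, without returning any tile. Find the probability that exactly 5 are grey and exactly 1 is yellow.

12/4807

Unordered draws without replacement: count favorable combinations over C(24,6).
Favorable = C(8,5) · C(6,1) · C(3,0) · C(7,0) = 336; total = C(24,6) = 134596.
P = 336/134596 = 12/4807 ≈ 0.0025.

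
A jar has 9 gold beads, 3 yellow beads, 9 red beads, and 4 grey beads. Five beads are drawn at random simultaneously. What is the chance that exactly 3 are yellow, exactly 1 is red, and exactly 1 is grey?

6/8855

Unordered draws without replacement: count favorable combinations over C(25,5).
Favorable = C(9,0) · C(3,3) · C(9,1) · C(4,1) = 36; total = C(25,5) = 53130.
P = 36/53130 = 6/8855 ≈ 0.0007.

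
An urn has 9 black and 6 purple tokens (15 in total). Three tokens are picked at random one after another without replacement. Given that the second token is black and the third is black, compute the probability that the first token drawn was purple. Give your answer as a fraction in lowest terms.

6/13

P(first=purple and the second token is black and the third is black) = (6/15)·(9/14)·(8/13) = 72/455.
P(E) = Σ over first color = 12/65 + 72/455 = 12/35.
By Bayes, P(first=purple | E) = 72/455 / 12/35 = 6/13 ≈ 0.4615.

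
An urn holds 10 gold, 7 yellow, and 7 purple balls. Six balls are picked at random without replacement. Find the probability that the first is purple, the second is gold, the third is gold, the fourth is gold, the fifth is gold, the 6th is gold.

Multiply the conditional probability of each draw in order, without replacement, so each draw removes one from its color and from the total.
P = (7/24) · (10/23) · (9/22) · (8/21) · (7/20) · (6/19) = 21/9614 ≈ 0.0022.

21/9614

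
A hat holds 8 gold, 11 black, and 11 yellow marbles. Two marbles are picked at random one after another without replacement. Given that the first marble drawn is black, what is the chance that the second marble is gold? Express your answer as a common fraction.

8/29

After removing 1 black, the hat has 8 gold out of 29 remaining.
P(second is gold | given) = 8/29 ≈ 0.2759.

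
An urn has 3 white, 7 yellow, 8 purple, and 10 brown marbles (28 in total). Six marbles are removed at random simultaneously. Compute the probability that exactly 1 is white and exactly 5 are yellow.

Unordered draws without replacement: count favorable combinations over C(28,6).
Favorable = C(3,1) · C(7,5) · C(8,0) · C(10,0) = 63; total = C(28,6) = 376740.
P = 63/376740 = 1/5980 ≈ 0.0002.

1/5980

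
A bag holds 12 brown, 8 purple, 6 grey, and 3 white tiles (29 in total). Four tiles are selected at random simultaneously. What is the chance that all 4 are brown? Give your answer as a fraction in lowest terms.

Unordered draws without replacement: count favorable combinations over C(29,4).
Favorable = C(12,4) · C(8,0) · C(6,0) · C(3,0) = 495; total = C(29,4) = 23751.
P = 495/23751 = 55/2639 ≈ 0.0208.

55/2639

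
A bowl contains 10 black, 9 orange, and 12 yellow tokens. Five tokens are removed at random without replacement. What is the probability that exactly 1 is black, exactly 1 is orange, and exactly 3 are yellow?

Unordered draws without replacement: count favorable combinations over C(31,5).
Favorable = C(10,1) · C(9,1) · C(12,3) = 19800; total = C(31,5) = 169911.
P = 19800/169911 = 2200/18879 ≈ 0.1165.

2200/18879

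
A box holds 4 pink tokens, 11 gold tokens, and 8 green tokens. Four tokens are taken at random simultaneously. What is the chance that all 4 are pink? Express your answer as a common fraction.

Unordered draws without replacement: count favorable combinations over C(23,4).
Favorable = C(4,4) · C(11,0) · C(8,0) = 1; total = C(23,4) = 8855.
P = 1/8855 = 1/8855 ≈ 0.0001.

1/8855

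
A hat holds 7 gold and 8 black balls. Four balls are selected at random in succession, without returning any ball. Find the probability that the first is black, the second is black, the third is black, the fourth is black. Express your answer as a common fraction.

2/39

Multiply the conditional probability of each draw in order, without replacement, so each draw removes one from its color and from the total.
P = (8/15) · (7/14) · (6/13) · (5/12) = 2/39 ≈ 0.0513.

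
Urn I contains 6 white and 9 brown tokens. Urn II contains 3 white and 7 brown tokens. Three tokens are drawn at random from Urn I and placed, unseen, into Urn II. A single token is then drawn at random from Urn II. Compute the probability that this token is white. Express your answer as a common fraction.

Condition on how many of the transferred tokens are white (from Urn I: 6 white of 15; then Urn II has 13 total).
  0 white: C(6,0)C(9,3)/C(15,3) = 12/65; then P = 3/13
  1 white: C(6,1)C(9,2)/C(15,3) = 216/455; then P = 4/13
  2 white: C(6,2)C(9,1)/C(15,3) = 27/91; then P = 5/13
  3 white: C(6,3)C(9,0)/C(15,3) = 4/91; then P = 6/13
P(white from Urn II) = 21/65 ≈ 0.3231.

21/65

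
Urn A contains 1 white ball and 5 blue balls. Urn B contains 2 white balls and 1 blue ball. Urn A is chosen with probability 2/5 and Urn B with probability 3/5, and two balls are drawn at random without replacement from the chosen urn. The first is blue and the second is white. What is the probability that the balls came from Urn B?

3/4

P(E | Urn A) = 1/6; P(E | Urn B) = 1/3.
P(E) = 2/5·1/6 + 3/5·1/3 = 4/15.
By Bayes' rule, P(Urn B | E) = 1/5 / 4/15 = 3/4 ≈ 0.7500.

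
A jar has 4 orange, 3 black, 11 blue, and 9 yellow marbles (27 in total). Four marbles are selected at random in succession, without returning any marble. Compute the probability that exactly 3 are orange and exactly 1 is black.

Unordered draws without replacement: count favorable combinations over C(27,4).
Favorable = C(4,3) · C(3,1) · C(11,0) · C(9,0) = 12; total = C(27,4) = 17550.
P = 12/17550 = 2/2925 ≈ 0.0007.

2/2925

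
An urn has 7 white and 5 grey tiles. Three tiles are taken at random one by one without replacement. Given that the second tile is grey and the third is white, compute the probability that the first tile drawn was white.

P(first=white and the second tile is grey and the third is white) = (7/12)·(5/11)·(6/10) = 7/44.
P(E) = Σ over first color = 7/44 + 7/66 = 35/132.
By Bayes, P(first=white | E) = 7/44 / 35/132 = 3/5 ≈ 0.6000.

3/5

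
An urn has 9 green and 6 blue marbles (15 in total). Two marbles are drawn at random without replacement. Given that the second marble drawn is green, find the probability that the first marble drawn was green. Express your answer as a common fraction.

4/7

P(first=green and the second marble drawn is green) = (9/15)·(8/14) = 12/35.
P(the second marble drawn is green) = Σ over first color = 12/35 + 9/35 = 3/5.
By Bayes, P(first=green | the second marble drawn is green) = 12/35 / 3/5 = 4/7 ≈ 0.5714.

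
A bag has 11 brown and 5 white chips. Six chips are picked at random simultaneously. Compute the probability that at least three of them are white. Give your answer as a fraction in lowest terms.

22/91

Sum the hypergeometric tail for j = 3,…,5 white chips.
Favorable = C(5,3)·C(11,3) + C(5,4)·C(11,2) + C(5,5)·C(11,1) = 1936; total = C(16,6) = 8008.
P = 1936/8008 = 22/91 ≈ 0.2418.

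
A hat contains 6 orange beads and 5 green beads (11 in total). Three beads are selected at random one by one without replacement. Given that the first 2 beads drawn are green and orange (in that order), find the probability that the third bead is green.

After removing 1 orange, 1 green, the hat has 4 green out of 9 remaining.
P(third is green | given) = 4/9 ≈ 0.4444.

4/9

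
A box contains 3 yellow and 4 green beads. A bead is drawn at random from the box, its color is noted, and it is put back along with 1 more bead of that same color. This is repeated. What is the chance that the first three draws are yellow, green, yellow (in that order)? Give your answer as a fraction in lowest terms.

Track the composition after each reinforcement of +1.
P = (3/7) · (4/8) · (4/9) = 2/21 ≈ 0.0952.

2/21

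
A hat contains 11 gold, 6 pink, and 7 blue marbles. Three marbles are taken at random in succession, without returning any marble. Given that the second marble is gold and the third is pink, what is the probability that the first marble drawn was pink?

P(first=pink and the second marble is gold and the third is pink) = (6/24)·(11/23)·(5/22) = 5/184.
P(E) = Σ over first color = 5/92 + 5/184 + 7/184 = 11/92.
By Bayes, P(first=pink | E) = 5/184 / 11/92 = 5/22 ≈ 0.2273.

5/22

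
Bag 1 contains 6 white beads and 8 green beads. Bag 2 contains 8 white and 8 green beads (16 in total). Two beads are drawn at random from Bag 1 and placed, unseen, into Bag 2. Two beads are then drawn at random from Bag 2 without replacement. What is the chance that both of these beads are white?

3187/13923

Condition on how many of the transferred beads are white (from Bag 1: 6 white of 14; then Bag 2 has 18 total).
  0 white: C(6,0)C(8,2)/C(14,2) = 4/13; then P = C(8,2)/C(18,2) = 28/153
  1 white: C(6,1)C(8,1)/C(14,2) = 48/91; then P = C(9,2)/C(18,2) = 4/17
  2 white: C(6,2)C(8,0)/C(14,2) = 15/91; then P = C(10,2)/C(18,2) = 5/17
P(both white) = 3187/13923 ≈ 0.2289.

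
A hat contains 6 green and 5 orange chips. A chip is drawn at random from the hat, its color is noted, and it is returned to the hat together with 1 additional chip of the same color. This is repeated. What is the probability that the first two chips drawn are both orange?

5/22

After a orange draw the hat holds 6 orange out of 12.
P = (5/11)·(6/12) = 5/22 ≈ 0.2273.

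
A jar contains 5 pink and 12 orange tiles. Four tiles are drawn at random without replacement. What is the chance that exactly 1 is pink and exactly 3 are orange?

55/119

Unordered draws without replacement: count favorable combinations over C(17,4).
Favorable = C(5,1) · C(12,3) = 1100; total = C(17,4) = 2380.
P = 1100/2380 = 55/119 ≈ 0.4622.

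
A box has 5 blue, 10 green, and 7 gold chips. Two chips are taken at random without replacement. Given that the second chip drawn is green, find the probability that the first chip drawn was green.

3/7

P(first=green and the second chip drawn is green) = (10/22)·(9/21) = 15/77.
P(the second chip drawn is green) = Σ over first color = 25/231 + 15/77 + 5/33 = 5/11.
By Bayes, P(first=green | the second chip drawn is green) = 15/77 / 5/11 = 3/7 ≈ 0.4286.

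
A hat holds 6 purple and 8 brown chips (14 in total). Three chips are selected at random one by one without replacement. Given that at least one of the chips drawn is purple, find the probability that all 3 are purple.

P(all 3 purple) = C(6,3)/C(14,3) = 5/91; P(at least one purple) = 1 − C(8,3)/C(14,3) = 11/13.
Since 'all 3 purple' ⊆ 'at least one purple', P(all 3 | at least one) = 5/91 / 11/13 = 5/77 ≈ 0.0649.

5/77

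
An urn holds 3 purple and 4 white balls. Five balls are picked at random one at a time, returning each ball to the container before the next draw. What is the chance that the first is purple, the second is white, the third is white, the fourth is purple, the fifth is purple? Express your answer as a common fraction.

432/16807

Multiply the conditional probability of each draw in order, with replacement (the composition resets each draw).
P = (3/7) · (4/7) · (4/7) · (3/7) · (3/7) = 432/16807 ≈ 0.0257.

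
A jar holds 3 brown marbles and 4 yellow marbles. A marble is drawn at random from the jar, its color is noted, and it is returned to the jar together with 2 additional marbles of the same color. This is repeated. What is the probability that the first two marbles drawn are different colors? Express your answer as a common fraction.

8/21

Either brown then yellow, or yellow then brown; after the first draw the total is 9.
P = (3/7)·(4/9) + (4/7)·(3/9) = 8/21 ≈ 0.3810.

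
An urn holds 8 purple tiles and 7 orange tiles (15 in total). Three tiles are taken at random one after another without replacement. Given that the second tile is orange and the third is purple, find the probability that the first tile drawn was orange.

P(first=orange and the second tile is orange and the third is purple) = (7/15)·(6/14)·(8/13) = 8/65.
P(E) = Σ over first color = 28/195 + 8/65 = 4/15.
By Bayes, P(first=orange | E) = 8/65 / 4/15 = 6/13 ≈ 0.4615.

6/13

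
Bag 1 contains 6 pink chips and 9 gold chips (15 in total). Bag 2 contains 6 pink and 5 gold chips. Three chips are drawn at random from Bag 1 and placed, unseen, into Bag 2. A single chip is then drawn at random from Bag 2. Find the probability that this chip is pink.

18/35

Condition on how many of the transferred chips are pink (from Bag 1: 6 pink of 15; then Bag 2 has 14 total).
  0 pink: C(6,0)C(9,3)/C(15,3) = 12/65; then P = 6/14
  1 pink: C(6,1)C(9,2)/C(15,3) = 216/455; then P = 7/14
  2 pink: C(6,2)C(9,1)/C(15,3) = 27/91; then P = 8/14
  3 pink: C(6,3)C(9,0)/C(15,3) = 4/91; then P = 9/14
P(pink from Bag 2) = 18/35 ≈ 0.5143.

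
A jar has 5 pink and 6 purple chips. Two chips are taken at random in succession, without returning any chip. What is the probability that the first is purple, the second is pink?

Multiply the conditional probability of each draw in order, without replacement, so each draw removes one from its color and from the total.
P = (6/11) · (5/10) = 3/11 ≈ 0.2727.

3/11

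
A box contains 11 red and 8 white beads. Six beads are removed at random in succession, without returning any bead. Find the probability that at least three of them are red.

Sum the hypergeometric tail for j = 3,…,6 red beads.
Favorable = C(11,3)·C(8,3) + C(11,4)·C(8,2) + C(11,5)·C(8,1) + C(11,6)·C(8,0) = 22638; total = C(19,6) = 27132.
P = 22638/27132 = 539/646 ≈ 0.8344.

539/646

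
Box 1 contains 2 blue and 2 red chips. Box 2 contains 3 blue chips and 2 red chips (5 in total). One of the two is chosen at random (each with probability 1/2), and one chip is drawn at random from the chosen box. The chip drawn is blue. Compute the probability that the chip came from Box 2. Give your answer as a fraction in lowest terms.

6/11

P(blue | Box 1) = 1/2; P(blue | Box 2) = 3/5.
P(blue) = 1/2·1/2 + 1/2·3/5 = 11/20.
By Bayes' rule, P(Box 2 | blue) = 3/10 / 11/20 = 6/11 ≈ 0.5455.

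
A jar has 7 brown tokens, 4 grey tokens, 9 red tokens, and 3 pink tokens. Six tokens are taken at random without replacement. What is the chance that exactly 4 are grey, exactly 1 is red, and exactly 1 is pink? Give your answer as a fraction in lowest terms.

9/33649

Unordered draws without replacement: count favorable combinations over C(23,6).
Favorable = C(7,0) · C(4,4) · C(9,1) · C(3,1) = 27; total = C(23,6) = 100947.
P = 27/100947 = 9/33649 ≈ 0.0003.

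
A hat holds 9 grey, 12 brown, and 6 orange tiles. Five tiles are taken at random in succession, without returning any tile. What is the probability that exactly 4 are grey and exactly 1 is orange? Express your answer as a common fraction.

Unordered draws without replacement: count favorable combinations over C(27,5).
Favorable = C(9,4) · C(12,0) · C(6,1) = 756; total = C(27,5) = 80730.
P = 756/80730 = 14/1495 ≈ 0.0094.

14/1495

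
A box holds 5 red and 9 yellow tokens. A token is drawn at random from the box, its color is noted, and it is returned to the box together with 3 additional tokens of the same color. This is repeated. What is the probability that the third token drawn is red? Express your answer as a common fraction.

Sum over the four possibilities for the first two draws (red/not-red each), tracking how the red count and total change by +3 per draw.
P(third is red) = 5/14 ≈ 0.3571. (In a Pólya urn every draw has the same marginal probability 5/14.)

5/14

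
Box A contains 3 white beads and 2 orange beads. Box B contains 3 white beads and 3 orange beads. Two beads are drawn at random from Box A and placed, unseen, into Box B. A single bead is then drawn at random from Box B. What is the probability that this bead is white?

Condition on how many of the transferred beads are white (from Box A: 3 white of 5; then Box B has 8 total).
  0 white: C(3,0)C(2,2)/C(5,2) = 1/10; then P = 3/8
  1 white: C(3,1)C(2,1)/C(5,2) = 3/5; then P = 4/8
  2 white: C(3,2)C(2,0)/C(5,2) = 3/10; then P = 5/8
P(white from Box B) = 21/40 ≈ 0.5250.

21/40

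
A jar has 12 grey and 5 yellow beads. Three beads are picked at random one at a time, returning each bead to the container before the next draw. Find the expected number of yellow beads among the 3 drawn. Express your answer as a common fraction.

By linearity of expectation, E[X] = Σ P(draw i is yellow); each independent draw has P(yellow) = 5/17.
E[X] = 3 · 5/17 = 15/17 ≈ 0.8824.

15/17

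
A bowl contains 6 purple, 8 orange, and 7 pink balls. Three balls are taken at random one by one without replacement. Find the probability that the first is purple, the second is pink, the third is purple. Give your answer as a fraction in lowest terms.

1/38

Multiply the conditional probability of each draw in order, without replacement, so each draw removes one from its color and from the total.
P = (6/21) · (7/20) · (5/19) = 1/38 ≈ 0.0263.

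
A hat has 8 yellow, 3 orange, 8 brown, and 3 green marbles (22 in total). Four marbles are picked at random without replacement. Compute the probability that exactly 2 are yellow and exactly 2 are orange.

Unordered draws without replacement: count favorable combinations over C(22,4).
Favorable = C(8,2) · C(3,2) · C(8,0) · C(3,0) = 84; total = C(22,4) = 7315.
P = 84/7315 = 12/1045 ≈ 0.0115.

12/1045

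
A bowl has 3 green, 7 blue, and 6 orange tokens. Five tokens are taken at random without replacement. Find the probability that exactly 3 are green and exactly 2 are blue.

Unordered draws without replacement: count favorable combinations over C(16,5).
Favorable = C(3,3) · C(7,2) · C(6,0) = 21; total = C(16,5) = 4368.
P = 21/4368 = 1/208 ≈ 0.0048.

1/208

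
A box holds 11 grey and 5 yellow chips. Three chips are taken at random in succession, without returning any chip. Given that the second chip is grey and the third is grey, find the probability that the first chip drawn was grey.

P(first=grey and the second chip is grey and the third is grey) = (11/16)·(10/15)·(9/14) = 33/112.
P(E) = Σ over first color = 33/112 + 55/336 = 11/24.
By Bayes, P(first=grey | E) = 33/112 / 11/24 = 9/14 ≈ 0.6429.

9/14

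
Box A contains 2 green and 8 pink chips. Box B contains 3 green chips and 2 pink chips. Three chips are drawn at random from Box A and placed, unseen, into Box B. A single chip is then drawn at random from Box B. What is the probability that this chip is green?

Condition on how many of the transferred chips are green (from Box A: 2 green of 10; then Box B has 8 total).
  0 green: C(2,0)C(8,3)/C(10,3) = 7/15; then P = 3/8
  1 green: C(2,1)C(8,2)/C(10,3) = 7/15; then P = 4/8
  2 green: C(2,2)C(8,1)/C(10,3) = 1/15; then P = 5/8
P(green from Box B) = 9/20 ≈ 0.4500.

9/20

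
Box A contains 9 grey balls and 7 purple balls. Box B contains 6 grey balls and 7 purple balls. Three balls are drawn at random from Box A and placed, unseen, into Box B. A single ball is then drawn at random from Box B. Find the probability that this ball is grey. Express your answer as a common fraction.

Condition on how many of the transferred balls are grey (from Box A: 9 grey of 16; then Box B has 16 total).
  0 grey: C(9,0)C(7,3)/C(16,3) = 1/16; then P = 6/16
  1 grey: C(9,1)C(7,2)/C(16,3) = 27/80; then P = 7/16
  2 grey: C(9,2)C(7,1)/C(16,3) = 9/20; then P = 8/16
  3 grey: C(9,3)C(7,0)/C(16,3) = 3/20; then P = 9/16
P(grey from Box B) = 123/256 ≈ 0.4805.

123/256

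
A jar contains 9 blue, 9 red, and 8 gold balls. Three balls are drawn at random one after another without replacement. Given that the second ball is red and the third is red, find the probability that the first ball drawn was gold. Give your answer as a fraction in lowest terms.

P(first=gold and the second ball is red and the third is red) = (8/26)·(9/25)·(8/24) = 12/325.
P(E) = Σ over first color = 27/650 + 21/650 + 12/325 = 36/325.
By Bayes, P(first=gold | E) = 12/325 / 36/325 = 1/3 ≈ 0.3333.

1/3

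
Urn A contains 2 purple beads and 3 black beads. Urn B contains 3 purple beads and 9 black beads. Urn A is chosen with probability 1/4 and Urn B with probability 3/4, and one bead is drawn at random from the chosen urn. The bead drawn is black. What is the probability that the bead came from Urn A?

4/19

P(black | Urn A) = 3/5; P(black | Urn B) = 3/4.
P(black) = 1/4·3/5 + 3/4·3/4 = 57/80.
By Bayes' rule, P(Urn A | black) = 3/20 / 57/80 = 4/19 ≈ 0.2105.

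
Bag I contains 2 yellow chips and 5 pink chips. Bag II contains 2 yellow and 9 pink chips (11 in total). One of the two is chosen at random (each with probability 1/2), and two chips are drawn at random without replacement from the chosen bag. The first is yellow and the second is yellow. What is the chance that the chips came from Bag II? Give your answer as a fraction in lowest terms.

21/76

P(E | Bag I) = 1/21; P(E | Bag II) = 1/55.
P(E) = 1/2·1/21 + 1/2·1/55 = 38/1155.
By Bayes' rule, P(Bag II | E) = 1/110 / 38/1155 = 21/76 ≈ 0.2763.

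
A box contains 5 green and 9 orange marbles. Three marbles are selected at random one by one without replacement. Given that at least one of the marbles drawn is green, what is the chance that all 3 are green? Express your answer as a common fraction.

1/28

P(all 3 green) = C(5,3)/C(14,3) = 5/182; P(at least one green) = 1 − C(9,3)/C(14,3) = 10/13.
Since 'all 3 green' ⊆ 'at least one green', P(all 3 | at least one) = 5/182 / 10/13 = 1/28 ≈ 0.0357.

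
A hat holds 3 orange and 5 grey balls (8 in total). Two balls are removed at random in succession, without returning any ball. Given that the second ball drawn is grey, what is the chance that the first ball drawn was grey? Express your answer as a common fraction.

4/7

P(first=grey and the second ball drawn is grey) = (5/8)·(4/7) = 5/14.
P(the second ball drawn is grey) = Σ over first color = 15/56 + 5/14 = 5/8.
By Bayes, P(first=grey | the second ball drawn is grey) = 5/14 / 5/8 = 4/7 ≈ 0.5714.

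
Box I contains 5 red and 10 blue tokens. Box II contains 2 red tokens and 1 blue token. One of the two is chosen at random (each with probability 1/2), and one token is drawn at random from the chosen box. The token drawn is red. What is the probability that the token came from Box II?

2/3

P(red | Box I) = 1/3; P(red | Box II) = 2/3.
P(red) = 1/2·1/3 + 1/2·2/3 = 1/2.
By Bayes' rule, P(Box II | red) = 1/3 / 1/2 = 2/3 ≈ 0.6667.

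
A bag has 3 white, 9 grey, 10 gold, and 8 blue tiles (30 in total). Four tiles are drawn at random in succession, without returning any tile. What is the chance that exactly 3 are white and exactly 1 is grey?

1/3045

Unordered draws without replacement: count favorable combinations over C(30,4).
Favorable = C(3,3) · C(9,1) · C(10,0) · C(8,0) = 9; total = C(30,4) = 27405.
P = 9/27405 = 1/3045 ≈ 0.0003.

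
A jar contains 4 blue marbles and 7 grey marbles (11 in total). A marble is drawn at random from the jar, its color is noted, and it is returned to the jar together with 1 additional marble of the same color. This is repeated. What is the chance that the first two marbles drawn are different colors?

Either blue then grey, or grey then blue; after the first draw the total is 12.
P = (4/11)·(7/12) + (7/11)·(4/12) = 14/33 ≈ 0.4242.

14/33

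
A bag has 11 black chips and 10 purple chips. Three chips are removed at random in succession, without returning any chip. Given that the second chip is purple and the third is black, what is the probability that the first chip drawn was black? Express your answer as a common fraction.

10/19

P(first=black and the second chip is purple and the third is black) = (11/21)·(10/20)·(10/19) = 55/399.
P(E) = Σ over first color = 55/399 + 33/266 = 11/42.
By Bayes, P(first=black | E) = 55/399 / 11/42 = 10/19 ≈ 0.5263.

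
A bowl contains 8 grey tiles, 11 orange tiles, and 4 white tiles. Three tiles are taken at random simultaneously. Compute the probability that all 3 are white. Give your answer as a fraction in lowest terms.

Unordered draws without replacement: count favorable combinations over C(23,3).
Favorable = C(8,0) · C(11,0) · C(4,3) = 4; total = C(23,3) = 1771.
P = 4/1771 = 4/1771 ≈ 0.0023.

4/1771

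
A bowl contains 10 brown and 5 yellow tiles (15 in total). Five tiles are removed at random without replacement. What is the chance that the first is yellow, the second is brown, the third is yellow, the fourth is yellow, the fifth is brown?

Multiply the conditional probability of each draw in order, without replacement, so each draw removes one from its color and from the total.
P = (5/15) · (10/14) · (4/13) · (3/12) · (9/11) = 15/1001 ≈ 0.0150.

15/1001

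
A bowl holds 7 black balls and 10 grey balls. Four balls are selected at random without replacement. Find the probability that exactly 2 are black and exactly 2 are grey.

Unordered draws without replacement: count favorable combinations over C(17,4).
Favorable = C(7,2) · C(10,2) = 945; total = C(17,4) = 2380.
P = 945/2380 = 27/68 ≈ 0.3971.

27/68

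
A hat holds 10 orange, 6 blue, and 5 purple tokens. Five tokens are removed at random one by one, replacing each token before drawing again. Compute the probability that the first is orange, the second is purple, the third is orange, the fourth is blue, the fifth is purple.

5000/1361367

Multiply the conditional probability of each draw in order, with replacement (the composition resets each draw).
P = (10/21) · (5/21) · (10/21) · (6/21) · (5/21) = 5000/1361367 ≈ 0.0037.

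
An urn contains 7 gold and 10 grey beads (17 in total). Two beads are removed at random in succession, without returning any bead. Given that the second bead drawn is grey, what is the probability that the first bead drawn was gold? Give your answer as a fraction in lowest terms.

7/16

P(first=gold and the second bead drawn is grey) = (7/17)·(10/16) = 35/136.
P(the second bead drawn is grey) = Σ over first color = 35/136 + 45/136 = 10/17.
By Bayes, P(first=gold | the second bead drawn is grey) = 35/136 / 10/17 = 7/16 ≈ 0.4375.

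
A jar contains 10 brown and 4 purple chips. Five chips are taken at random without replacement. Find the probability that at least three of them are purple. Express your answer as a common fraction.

Sum the hypergeometric tail for j = 3,…,4 purple chips.
Favorable = C(4,3)·C(10,2) + C(4,4)·C(10,1) = 190; total = C(14,5) = 2002.
P = 190/2002 = 95/1001 ≈ 0.0949.

95/1001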